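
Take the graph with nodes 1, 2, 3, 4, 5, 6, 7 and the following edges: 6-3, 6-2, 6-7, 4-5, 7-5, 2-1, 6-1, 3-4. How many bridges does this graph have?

0

The edges on the cycle 6-2-1-6 are not bridges since each lies on that cycle.
Every edge lies on some cycle, so there are no bridges.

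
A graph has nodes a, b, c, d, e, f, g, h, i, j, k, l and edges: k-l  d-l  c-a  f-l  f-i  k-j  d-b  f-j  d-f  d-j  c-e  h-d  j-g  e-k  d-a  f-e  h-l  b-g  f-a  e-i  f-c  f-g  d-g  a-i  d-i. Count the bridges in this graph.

0

The edges on the cycle d-b-g-j-k-e-f-d are not bridges since each lies on that cycle.
Every edge lies on some cycle, so there are no bridges.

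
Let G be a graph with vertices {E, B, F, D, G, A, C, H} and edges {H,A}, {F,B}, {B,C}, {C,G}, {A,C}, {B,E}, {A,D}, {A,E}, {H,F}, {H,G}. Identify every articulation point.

A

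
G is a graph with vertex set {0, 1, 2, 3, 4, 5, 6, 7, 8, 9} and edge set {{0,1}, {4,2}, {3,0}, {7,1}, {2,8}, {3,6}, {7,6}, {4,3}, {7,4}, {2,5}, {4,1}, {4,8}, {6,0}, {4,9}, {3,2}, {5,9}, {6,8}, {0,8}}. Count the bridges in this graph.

0

The edges on the cycle 7-4-3-6-0-1-7 are not bridges since each lies on that cycle.
Every edge lies on some cycle, so there are no bridges.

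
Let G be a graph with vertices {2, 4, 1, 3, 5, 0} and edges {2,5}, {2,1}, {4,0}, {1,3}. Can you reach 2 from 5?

From 5 we can reach 1, 2, 3, 5, which includes 2.

Yes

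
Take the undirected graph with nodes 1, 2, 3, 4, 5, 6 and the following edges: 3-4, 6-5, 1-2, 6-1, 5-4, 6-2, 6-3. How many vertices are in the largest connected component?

6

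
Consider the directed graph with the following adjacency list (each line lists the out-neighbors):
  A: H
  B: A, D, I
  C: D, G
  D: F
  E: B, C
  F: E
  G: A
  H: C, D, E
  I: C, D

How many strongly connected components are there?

{A, B, C, D, E, F, G, H, I} are all mutually reachable — one SCC of size 9.
That gives 1 strongly connected component.

1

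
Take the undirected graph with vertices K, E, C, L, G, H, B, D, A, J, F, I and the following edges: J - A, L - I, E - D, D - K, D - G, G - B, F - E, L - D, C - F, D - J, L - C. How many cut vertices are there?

Removing D increases the component count from 2 to 5, so D is a cut vertex.
Removing G increases the component count from 2 to 3, so G is a cut vertex.
Removing J increases the component count from 2 to 3, so J is a cut vertex.
Likewise L is a cut vertex.
By contrast removing A leaves 2 components; it is not a cut vertex. No other vertex is a cut vertex either.

4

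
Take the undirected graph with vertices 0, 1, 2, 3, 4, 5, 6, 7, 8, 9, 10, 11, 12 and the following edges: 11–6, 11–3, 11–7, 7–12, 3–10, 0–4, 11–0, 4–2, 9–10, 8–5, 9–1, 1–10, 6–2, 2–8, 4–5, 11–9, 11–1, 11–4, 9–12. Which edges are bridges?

The edges on the cycle 11-7-12-9-11 are not bridges since each lies on that cycle.
Every edge lies on some cycle, so there are no bridges.

none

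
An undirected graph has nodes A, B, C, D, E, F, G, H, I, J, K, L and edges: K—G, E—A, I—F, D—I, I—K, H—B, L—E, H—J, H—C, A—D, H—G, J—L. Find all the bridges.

B-H, C-H, F-I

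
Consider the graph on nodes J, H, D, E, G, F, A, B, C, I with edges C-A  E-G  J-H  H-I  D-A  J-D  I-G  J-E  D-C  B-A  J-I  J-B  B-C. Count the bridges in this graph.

The edges on the cycle J-E-G-I-J are not bridges since each lies on that cycle.
Every edge lies on some cycle, so there are no bridges.

0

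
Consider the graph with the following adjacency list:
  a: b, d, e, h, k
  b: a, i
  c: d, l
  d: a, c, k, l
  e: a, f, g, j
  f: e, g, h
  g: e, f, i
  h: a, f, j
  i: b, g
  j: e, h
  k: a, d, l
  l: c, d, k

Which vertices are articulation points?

Removing a increases the component count from 1 to 2, so a is a cut vertex.
By contrast removing k leaves 1 component; it is not a cut vertex. No other vertex is a cut vertex either.

a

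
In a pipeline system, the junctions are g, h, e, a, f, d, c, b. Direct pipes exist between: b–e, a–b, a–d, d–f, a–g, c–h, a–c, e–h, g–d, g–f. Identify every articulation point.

Removing a increases the component count from 1 to 2, so a is a cut vertex.
By contrast removing b leaves 1 component; it is not a cut vertex. No other vertex is a cut vertex either.

a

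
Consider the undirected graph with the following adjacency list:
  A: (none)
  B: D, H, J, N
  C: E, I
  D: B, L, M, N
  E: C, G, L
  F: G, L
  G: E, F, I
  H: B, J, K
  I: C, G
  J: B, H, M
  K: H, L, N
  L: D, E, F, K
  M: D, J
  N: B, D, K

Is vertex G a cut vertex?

No

Deleting G leaves 2 components (was 2), so G is not a cut vertex.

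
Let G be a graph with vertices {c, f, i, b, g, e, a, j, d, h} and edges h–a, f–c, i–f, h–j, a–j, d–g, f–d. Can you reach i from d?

From d we can reach c, d, f, g, i, which includes i.

Yes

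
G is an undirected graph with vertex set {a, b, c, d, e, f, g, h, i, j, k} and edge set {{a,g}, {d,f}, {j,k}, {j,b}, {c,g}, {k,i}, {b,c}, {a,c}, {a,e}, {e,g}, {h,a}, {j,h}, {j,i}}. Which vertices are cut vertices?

j

Removing j increases the component count from 2 to 3, so j is a cut vertex.
By contrast removing i leaves 2 components; it is not a cut vertex. No other vertex is a cut vertex either.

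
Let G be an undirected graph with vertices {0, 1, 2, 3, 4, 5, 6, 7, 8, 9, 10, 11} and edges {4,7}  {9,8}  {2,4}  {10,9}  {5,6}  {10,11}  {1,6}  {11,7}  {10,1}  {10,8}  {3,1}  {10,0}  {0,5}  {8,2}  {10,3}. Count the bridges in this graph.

0

The edges on the cycle 10-0-5-6-1-10 are not bridges since each lies on that cycle.
Every edge lies on some cycle, so there are no bridges.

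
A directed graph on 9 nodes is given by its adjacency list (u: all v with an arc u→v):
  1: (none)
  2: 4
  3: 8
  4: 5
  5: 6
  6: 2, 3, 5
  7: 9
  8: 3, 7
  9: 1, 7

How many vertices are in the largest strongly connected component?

{2, 4, 5, 6} are all mutually reachable — one SCC of size 4.
{3, 8} are all mutually reachable — one SCC of size 2.
{7, 9} are all mutually reachable — one SCC of size 2.
{1} is an SCC by itself.
The largest has 4 vertices.

4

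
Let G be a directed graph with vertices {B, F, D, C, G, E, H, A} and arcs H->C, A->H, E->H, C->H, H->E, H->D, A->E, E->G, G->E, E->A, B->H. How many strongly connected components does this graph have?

{A, C, E, G, H} are all mutually reachable — one SCC of size 5.
{B} is an SCC by itself.
{F} is an SCC by itself.
{D} is an SCC by itself.
That gives 4 strongly connected components.

4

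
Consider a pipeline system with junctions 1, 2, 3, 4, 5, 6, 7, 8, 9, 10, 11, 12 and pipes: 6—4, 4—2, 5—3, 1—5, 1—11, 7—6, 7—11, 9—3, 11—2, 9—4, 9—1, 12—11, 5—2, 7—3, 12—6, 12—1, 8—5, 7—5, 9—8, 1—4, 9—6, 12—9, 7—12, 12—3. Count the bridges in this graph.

0

The edges on the cycle 7-12-9-8-5-7 are not bridges since each lies on that cycle.
Every edge lies on some cycle, so there are no bridges.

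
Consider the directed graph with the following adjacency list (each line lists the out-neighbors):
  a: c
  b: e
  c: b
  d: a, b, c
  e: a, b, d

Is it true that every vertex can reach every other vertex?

Yes

From e we can reach every vertex (a, b, c, d, e), and every vertex can reach e (a, b, c, d, e). So the whole graph is one strongly connected component.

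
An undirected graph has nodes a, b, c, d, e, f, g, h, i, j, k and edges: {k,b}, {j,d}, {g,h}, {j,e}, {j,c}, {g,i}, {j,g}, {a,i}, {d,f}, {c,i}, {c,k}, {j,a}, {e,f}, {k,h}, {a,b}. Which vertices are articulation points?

Removing j increases the component count from 1 to 2, so j is a cut vertex.
By contrast removing f leaves 1 component; it is not a cut vertex. No other vertex is a cut vertex either.

j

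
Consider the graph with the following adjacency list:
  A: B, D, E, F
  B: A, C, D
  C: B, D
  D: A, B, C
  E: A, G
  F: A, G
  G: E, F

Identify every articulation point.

Removing A increases the component count from 1 to 2, so A is a cut vertex.
By contrast removing B leaves 1 component; it is not a cut vertex. No other vertex is a cut vertex either.

A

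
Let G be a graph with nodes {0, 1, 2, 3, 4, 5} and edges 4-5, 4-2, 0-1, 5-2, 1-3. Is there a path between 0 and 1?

From 0 we can reach 0, 1, 3, which includes 1.

Yes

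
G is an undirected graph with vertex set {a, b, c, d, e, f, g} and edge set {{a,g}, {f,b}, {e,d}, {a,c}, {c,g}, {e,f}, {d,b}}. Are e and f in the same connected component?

Yes

From e we can reach b, d, e, f, which includes f.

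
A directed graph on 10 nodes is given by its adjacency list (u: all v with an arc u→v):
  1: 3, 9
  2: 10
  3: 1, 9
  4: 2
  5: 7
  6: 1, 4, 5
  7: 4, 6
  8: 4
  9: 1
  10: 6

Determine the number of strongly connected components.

3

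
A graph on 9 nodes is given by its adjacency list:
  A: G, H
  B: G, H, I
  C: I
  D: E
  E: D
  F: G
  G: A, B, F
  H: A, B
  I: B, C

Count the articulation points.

3

Removing B increases the component count from 2 to 3, so B is a cut vertex.
Removing G increases the component count from 2 to 3, so G is a cut vertex.
Removing I increases the component count from 2 to 3, so I is a cut vertex.
By contrast removing F leaves 2 components; it is not a cut vertex. No other vertex is a cut vertex either.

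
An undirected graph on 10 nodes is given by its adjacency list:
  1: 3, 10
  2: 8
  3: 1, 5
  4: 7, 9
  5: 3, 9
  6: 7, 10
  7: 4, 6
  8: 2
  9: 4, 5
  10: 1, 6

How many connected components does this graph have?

2

Starting from 2 we can reach 2, 8. That is one component of size 2.
Starting from 1 we can reach 1, 3, 4, 5, 6, 7, 9, 10. That is one component of size 8.
Total: 2 components.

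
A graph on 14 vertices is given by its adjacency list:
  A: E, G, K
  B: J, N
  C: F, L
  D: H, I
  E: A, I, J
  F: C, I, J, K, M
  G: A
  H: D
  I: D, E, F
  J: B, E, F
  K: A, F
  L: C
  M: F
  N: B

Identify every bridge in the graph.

A-G, B-J, B-N, C-F, C-L, D-H, D-I, F-M

The edges on the cycle E-I-F-K-A-E are not bridges since each lies on that cycle.
But removing J-B disconnects J from B; removing C-F disconnects C from F; removing F-M disconnects F from M; removing B-N disconnects B from N — these are bridges.
In total 8 edges are bridges.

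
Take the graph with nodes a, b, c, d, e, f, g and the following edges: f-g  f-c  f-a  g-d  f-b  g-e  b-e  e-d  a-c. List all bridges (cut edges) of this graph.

none

The edges on the cycle f-a-c-f are not bridges since each lies on that cycle.
Every edge lies on some cycle, so there are no bridges.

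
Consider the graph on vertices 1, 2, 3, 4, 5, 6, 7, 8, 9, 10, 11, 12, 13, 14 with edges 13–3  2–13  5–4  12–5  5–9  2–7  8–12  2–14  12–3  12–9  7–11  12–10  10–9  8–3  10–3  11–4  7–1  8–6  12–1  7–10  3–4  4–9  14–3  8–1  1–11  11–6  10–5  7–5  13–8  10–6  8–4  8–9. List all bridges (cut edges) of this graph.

none

The edges on the cycle 8-12-10-5-4-8 are not bridges since each lies on that cycle.
Every edge lies on some cycle, so there are no bridges.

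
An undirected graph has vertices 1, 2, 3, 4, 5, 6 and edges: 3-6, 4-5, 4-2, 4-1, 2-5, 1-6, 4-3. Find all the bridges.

The edges on the cycle 4-2-5-4 are not bridges since each lies on that cycle.
Every edge lies on some cycle, so there are no bridges.

none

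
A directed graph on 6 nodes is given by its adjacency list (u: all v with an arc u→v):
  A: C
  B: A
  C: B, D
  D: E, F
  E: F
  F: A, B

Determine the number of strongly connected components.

1

{A, B, C, D, E, F} are all mutually reachable — one SCC of size 6.
That gives 1 strongly connected component.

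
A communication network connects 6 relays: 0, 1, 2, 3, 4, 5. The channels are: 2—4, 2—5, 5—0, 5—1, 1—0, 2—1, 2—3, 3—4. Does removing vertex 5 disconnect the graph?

No

Deleting 5 leaves 1 component (was 1) (its neighbors 0, 1, 2 remain connected to each other), so 5 is not a cut vertex.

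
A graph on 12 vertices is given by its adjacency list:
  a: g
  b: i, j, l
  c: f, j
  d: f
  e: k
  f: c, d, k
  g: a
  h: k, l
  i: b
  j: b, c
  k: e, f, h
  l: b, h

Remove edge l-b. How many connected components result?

2

l and b are still connected via l-h-k-f-c-j-b, so the component count stays at 2.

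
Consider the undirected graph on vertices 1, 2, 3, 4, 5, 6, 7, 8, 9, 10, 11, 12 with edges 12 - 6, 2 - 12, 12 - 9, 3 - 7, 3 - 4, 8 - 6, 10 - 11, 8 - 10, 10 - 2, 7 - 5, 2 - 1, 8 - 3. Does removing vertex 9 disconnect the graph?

Deleting 9 leaves 1 component (was 1), so 9 is not a cut vertex.

No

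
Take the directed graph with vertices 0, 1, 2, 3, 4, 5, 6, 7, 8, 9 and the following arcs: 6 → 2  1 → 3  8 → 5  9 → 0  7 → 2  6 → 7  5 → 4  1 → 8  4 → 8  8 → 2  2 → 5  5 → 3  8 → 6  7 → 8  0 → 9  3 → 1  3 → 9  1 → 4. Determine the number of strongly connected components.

{1, 2, 3, 4, 5, 6, 7, 8} are all mutually reachable — one SCC of size 8.
{0, 9} are all mutually reachable — one SCC of size 2.
That gives 2 strongly connected components.

2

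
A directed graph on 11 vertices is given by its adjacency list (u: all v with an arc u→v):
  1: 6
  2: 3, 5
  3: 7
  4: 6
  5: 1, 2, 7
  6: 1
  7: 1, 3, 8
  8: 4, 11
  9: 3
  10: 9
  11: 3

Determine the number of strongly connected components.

{3, 7, 8, 11} are all mutually reachable — one SCC of size 4.
{2, 5} are all mutually reachable — one SCC of size 2.
{1, 6} are all mutually reachable — one SCC of size 2.
{9} is an SCC by itself.
{4} is an SCC by itself.
(and 1 more singleton SCC)
That gives 6 strongly connected components.

6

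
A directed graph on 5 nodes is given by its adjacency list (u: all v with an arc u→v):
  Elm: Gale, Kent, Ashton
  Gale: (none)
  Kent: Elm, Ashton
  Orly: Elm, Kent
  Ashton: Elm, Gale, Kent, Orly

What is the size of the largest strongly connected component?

{Elm, Kent, Orly, Ashton} are all mutually reachable — one SCC of size 4.
{Gale} is an SCC by itself.
The largest has 4 vertices.

4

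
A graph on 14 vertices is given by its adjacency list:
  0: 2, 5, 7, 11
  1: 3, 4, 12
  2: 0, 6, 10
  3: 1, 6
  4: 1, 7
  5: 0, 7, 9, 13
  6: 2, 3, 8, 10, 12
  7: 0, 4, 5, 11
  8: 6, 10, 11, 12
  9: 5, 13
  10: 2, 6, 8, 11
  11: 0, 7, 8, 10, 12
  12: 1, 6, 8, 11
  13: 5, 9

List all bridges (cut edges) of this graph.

The edges on the cycle 5-9-13-5 are not bridges since each lies on that cycle.
Every edge lies on some cycle, so there are no bridges.

none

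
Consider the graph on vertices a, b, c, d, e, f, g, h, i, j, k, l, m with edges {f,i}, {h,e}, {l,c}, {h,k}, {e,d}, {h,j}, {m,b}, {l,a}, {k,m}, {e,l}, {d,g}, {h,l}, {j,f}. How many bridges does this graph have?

10

The edges on the cycle h-e-l-h are not bridges since each lies on that cycle.
But removing f - i disconnects f from i; removing h - j disconnects h from j; removing m - b disconnects m from b; removing g - d disconnects g from d — these are bridges.
In total 10 edges are bridges.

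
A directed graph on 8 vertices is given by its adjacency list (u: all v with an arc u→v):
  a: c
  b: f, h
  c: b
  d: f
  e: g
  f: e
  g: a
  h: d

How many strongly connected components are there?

1

{a, b, c, d, e, f, g, h} are all mutually reachable — one SCC of size 8.
That gives 1 strongly connected component.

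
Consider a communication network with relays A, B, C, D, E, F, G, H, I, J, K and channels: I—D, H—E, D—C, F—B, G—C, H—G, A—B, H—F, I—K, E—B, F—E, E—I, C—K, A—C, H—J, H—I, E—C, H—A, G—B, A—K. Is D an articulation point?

Deleting D leaves 1 component (was 1) (its neighbors C, I remain connected to each other), so D is not a cut vertex.

No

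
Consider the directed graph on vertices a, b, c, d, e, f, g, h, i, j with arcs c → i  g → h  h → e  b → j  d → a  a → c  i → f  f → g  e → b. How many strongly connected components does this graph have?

10

{f} is an SCC by itself.
{j} is an SCC by itself.
{g} is an SCC by itself.
{i} is an SCC by itself.
{c} is an SCC by itself.
(and 5 more singleton SCCs)
That gives 10 strongly connected components.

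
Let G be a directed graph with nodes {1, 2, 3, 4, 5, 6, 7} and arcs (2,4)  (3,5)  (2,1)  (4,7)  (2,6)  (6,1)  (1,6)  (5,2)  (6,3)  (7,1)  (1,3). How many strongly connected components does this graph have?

1

{1, 2, 3, 4, 5, 6, 7} are all mutually reachable — one SCC of size 7.
That gives 1 strongly connected component.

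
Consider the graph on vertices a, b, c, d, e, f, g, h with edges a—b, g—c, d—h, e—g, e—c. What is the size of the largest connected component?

3

f is isolated — a component by itself.
Starting from d we can reach d, h. That is one component of size 2.
Starting from a we can reach a, b. That is one component of size 2.
Starting from c we can reach c, e, g. That is one component of size 3.
The largest has 3 vertices.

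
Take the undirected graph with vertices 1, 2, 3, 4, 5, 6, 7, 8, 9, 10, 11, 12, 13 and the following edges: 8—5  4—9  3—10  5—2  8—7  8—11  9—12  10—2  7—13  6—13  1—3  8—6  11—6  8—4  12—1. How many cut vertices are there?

Removing 8 increases the component count from 1 to 2, so 8 is a cut vertex.
By contrast removing 9 leaves 1 component; it is not a cut vertex. No other vertex is a cut vertex either.

1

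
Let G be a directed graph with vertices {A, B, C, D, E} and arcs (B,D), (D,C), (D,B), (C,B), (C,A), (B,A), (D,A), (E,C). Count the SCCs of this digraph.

3

{B, C, D} are all mutually reachable — one SCC of size 3.
{A} is an SCC by itself.
{E} is an SCC by itself.
That gives 3 strongly connected components.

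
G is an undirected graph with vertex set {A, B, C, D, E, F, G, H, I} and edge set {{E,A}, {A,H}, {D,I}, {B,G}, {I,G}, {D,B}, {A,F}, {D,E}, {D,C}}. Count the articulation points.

3

Removing A increases the component count from 1 to 3, so A is a cut vertex.
Removing D increases the component count from 1 to 3, so D is a cut vertex.
Removing E increases the component count from 1 to 2, so E is a cut vertex.
By contrast removing F leaves 1 component; it is not a cut vertex. No other vertex is a cut vertex either.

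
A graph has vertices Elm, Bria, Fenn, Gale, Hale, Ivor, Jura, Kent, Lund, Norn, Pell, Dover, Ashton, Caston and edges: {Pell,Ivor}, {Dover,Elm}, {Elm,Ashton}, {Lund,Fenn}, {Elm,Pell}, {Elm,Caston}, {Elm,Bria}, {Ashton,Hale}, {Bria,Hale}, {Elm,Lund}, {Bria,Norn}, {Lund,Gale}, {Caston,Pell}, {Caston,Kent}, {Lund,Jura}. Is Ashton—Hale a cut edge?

After removing Ashton—Hale, the path Ashton-Elm-Bria-Hale still connects them, so the edge is not a bridge.

No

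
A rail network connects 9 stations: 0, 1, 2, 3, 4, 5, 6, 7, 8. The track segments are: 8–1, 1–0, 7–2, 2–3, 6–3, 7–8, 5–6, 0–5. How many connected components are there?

2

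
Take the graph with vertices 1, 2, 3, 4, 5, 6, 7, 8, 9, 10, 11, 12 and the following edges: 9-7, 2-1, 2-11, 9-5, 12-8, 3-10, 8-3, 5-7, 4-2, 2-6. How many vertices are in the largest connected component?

Starting from 5 we can reach 5, 7, 9. That is one component of size 3.
Starting from 3 we can reach 3, 8, 10, 12. That is one component of size 4.
Starting from 1 we can reach 1, 2, 4, 6, 11. That is one component of size 5.
The largest has 5 vertices.

5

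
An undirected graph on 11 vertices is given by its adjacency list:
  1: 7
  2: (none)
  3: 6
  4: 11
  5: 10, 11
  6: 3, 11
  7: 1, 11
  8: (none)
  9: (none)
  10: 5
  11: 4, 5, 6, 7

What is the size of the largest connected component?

9 is isolated — a component by itself.
8 is isolated — a component by itself.
2 is isolated — a component by itself.
Starting from 1 we can reach 1, 3, 4, 5, 6, 7, 10, 11. That is one component of size 8.
The largest has 8 vertices.

8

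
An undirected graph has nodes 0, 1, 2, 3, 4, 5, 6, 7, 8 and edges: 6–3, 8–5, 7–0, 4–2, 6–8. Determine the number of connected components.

1 is isolated — a component by itself.
Starting from 2 we can reach 2, 4. That is one component of size 2.
Starting from 0 we can reach 0, 7. That is one component of size 2.
Starting from 3 we can reach 3, 5, 6, 8. That is one component of size 4.
Total: 4 components.

4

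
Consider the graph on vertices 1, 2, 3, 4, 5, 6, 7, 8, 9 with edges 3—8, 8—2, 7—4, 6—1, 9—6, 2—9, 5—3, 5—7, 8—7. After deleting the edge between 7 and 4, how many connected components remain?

Before removal there is 1 component.
7—4 is a bridge — removing it separates 7's side from 4's side.
After removal: 2 components.

2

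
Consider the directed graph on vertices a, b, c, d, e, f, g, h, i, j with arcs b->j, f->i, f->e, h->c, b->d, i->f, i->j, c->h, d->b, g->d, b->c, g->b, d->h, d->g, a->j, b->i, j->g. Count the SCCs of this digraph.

{b, d, f, g, i, j} are all mutually reachable — one SCC of size 6.
{c, h} are all mutually reachable — one SCC of size 2.
{e} is an SCC by itself.
{a} is an SCC by itself.
That gives 4 strongly connected components.

4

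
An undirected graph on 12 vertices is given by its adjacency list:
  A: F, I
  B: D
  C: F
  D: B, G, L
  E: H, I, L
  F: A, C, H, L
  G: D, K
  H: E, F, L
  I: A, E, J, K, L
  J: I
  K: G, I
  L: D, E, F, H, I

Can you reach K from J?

Yes

From J we can reach A, B, C, D, E, F, G, H, I, J, K, L, which includes K.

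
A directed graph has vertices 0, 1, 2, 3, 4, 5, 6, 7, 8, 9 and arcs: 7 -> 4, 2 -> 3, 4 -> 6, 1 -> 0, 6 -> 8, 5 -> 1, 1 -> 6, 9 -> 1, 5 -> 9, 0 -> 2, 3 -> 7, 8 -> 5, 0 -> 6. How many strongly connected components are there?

1

{0, 1, 2, 3, 4, 5, 6, 7, 8, 9} are all mutually reachable — one SCC of size 10.
That gives 1 strongly connected component.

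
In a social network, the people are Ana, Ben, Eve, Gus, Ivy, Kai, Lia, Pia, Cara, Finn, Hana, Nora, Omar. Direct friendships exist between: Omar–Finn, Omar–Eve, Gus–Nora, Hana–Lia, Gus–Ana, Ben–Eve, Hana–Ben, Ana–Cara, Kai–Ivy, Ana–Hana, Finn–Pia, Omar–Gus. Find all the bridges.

Ana-Cara, Finn-Omar, Finn-Pia, Gus-Nora, Hana-Lia, Ivy-Kai

The edges on the cycle Omar-Gus-Ana-Hana-Ben-Eve-Omar are not bridges since each lies on that cycle.
But removing Kai–Ivy disconnects Kai from Ivy; removing Pia–Finn disconnects Pia from Finn; removing Gus–Nora disconnects Gus from Nora; removing Lia–Hana disconnects Lia from Hana — these are bridges.
In total 6 edges are bridges.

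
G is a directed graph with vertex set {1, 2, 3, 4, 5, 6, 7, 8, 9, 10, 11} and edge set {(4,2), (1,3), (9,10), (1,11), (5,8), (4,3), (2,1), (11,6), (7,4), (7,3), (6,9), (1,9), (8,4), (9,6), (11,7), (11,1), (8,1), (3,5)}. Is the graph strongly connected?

No

There is no directed path from 10 to 11, so the graph is not strongly connected.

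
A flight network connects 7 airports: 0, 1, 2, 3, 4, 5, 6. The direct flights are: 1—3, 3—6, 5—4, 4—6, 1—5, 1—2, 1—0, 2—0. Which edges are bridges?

none

The edges on the cycle 1-2-0-1 are not bridges since each lies on that cycle.
Every edge lies on some cycle, so there are no bridges.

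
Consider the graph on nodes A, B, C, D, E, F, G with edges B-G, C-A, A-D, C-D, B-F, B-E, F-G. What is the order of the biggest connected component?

Starting from A we can reach A, C, D. That is one component of size 3.
Starting from B we can reach B, E, F, G. That is one component of size 4.
The largest has 4 vertices.

4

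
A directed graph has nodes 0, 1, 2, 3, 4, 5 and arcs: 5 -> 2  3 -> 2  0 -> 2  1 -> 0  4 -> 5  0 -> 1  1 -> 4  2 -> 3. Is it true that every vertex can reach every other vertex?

No

There is no directed path from 4 to 1, so the graph is not strongly connected.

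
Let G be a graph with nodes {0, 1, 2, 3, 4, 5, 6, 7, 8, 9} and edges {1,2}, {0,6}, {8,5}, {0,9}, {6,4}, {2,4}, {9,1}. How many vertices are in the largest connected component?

3 is isolated — a component by itself.
7 is isolated — a component by itself.
Starting from 5 we can reach 5, 8. That is one component of size 2.
Starting from 0 we can reach 0, 1, 2, 4, 6, 9. That is one component of size 6.
The largest has 6 vertices.

6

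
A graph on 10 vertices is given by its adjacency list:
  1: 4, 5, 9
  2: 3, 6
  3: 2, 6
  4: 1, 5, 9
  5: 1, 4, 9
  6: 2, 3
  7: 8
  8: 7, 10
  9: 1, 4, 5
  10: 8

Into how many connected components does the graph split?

Starting from 7 we can reach 7, 8, 10. That is one component of size 3.
Starting from 2 we can reach 2, 3, 6. That is one component of size 3.
Starting from 1 we can reach 1, 4, 5, 9. That is one component of size 4.
Total: 3 components.

3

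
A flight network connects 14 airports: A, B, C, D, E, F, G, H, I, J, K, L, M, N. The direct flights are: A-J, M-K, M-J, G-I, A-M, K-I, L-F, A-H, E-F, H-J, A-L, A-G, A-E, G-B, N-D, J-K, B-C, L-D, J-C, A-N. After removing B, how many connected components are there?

With B gone, the remaining components are: {A, C, D, E, F, G, H, I, J, K, L, M, N}.
That is 1 component.

1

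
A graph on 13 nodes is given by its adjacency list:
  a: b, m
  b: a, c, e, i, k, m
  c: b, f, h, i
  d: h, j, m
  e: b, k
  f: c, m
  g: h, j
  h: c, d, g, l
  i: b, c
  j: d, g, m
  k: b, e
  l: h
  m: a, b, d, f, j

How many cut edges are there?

1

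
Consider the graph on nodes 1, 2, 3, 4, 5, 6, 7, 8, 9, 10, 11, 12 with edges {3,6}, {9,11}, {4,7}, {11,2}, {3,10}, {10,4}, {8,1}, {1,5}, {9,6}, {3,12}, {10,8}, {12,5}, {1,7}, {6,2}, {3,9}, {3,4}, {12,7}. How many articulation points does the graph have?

Removing 3 increases the component count from 1 to 2, so 3 is a cut vertex.
By contrast removing 1 leaves 1 component; it is not a cut vertex. No other vertex is a cut vertex either.

1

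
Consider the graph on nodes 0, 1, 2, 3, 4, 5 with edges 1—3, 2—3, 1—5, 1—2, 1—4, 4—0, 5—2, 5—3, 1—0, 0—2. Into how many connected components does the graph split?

1

Starting from 0 we can reach 0, 1, 2, 3, 4, 5. That is one component of size 6.
Total: 1 component.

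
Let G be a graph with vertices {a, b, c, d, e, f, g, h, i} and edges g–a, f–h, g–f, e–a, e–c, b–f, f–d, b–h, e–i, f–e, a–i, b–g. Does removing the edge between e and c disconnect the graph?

Removing e–c leaves no path between e and c: the component count goes from 1 to 2. So it is a bridge.

Yes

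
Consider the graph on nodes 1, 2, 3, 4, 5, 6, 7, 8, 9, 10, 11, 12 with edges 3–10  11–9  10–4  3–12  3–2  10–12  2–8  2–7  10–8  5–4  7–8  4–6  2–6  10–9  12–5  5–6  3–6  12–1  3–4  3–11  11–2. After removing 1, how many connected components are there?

1

With 1 gone, the remaining components are: {2, 3, 4, 5, 6, 7, 8, 9, 10, 11, 12}.
That is 1 component.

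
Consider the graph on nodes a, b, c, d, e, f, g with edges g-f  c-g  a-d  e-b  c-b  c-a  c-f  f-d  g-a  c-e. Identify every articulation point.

Removing c increases the component count from 1 to 2, so c is a cut vertex.
By contrast removing a leaves 1 component; it is not a cut vertex. No other vertex is a cut vertex either.

c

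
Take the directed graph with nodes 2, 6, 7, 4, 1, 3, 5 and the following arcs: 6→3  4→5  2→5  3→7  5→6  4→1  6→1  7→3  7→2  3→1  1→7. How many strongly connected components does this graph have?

2

{1, 2, 3, 5, 6, 7} are all mutually reachable — one SCC of size 6.
{4} is an SCC by itself.
That gives 2 strongly connected components.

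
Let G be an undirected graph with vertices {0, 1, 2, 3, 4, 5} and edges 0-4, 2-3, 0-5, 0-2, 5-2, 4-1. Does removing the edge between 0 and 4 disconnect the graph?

Yes

Removing 0-4 leaves no path between 0 and 4: the component count goes from 1 to 2. So it is a bridge.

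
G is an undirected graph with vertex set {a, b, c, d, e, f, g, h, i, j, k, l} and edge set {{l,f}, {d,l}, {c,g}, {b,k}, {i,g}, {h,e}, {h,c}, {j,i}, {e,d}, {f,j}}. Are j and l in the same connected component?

Yes

From j we can reach c, d, e, f, g, h, i, j, l, which includes l.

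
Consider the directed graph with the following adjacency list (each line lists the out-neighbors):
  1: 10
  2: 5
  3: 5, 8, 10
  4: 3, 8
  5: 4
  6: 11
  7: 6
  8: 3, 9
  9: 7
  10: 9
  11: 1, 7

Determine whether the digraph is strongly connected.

There is no directed path from 1 to 2, so the graph is not strongly connected.

No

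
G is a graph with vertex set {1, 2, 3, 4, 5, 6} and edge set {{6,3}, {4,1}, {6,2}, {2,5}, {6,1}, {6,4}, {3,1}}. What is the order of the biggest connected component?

Starting from 1 we can reach 1, 2, 3, 4, 5, 6. That is one component of size 6.
The largest has 6 vertices.

6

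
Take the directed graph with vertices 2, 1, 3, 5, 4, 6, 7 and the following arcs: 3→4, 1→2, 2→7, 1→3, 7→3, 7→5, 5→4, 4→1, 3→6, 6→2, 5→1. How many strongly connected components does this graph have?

1

{1, 2, 3, 4, 5, 6, 7} are all mutually reachable — one SCC of size 7.
That gives 1 strongly connected component.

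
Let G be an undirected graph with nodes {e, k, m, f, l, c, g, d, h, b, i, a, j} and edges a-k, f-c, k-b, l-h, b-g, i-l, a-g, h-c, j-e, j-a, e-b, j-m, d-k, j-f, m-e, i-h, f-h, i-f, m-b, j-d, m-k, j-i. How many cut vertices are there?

1

Removing j increases the component count from 1 to 2, so j is a cut vertex.
By contrast removing a leaves 1 component; it is not a cut vertex. No other vertex is a cut vertex either.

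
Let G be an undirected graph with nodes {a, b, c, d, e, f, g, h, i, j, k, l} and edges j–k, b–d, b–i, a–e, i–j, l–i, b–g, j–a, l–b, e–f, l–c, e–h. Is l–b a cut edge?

No

After removing l–b, the path l-i-b still connects them, so the edge is not a bridge.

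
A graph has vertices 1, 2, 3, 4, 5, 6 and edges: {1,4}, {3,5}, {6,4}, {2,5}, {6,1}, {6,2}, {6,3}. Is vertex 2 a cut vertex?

No

Deleting 2 leaves 1 component (was 1) (its neighbors 5, 6 remain connected to each other), so 2 is not a cut vertex.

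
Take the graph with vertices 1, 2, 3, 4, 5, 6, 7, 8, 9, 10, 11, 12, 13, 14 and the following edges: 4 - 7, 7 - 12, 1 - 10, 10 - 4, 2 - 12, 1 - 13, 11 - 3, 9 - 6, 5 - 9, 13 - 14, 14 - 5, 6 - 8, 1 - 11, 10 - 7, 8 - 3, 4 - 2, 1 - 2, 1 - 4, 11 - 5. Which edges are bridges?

The edges on the cycle 1-10-7-12-2-1 are not bridges since each lies on that cycle.
Every edge lies on some cycle, so there are no bridges.

none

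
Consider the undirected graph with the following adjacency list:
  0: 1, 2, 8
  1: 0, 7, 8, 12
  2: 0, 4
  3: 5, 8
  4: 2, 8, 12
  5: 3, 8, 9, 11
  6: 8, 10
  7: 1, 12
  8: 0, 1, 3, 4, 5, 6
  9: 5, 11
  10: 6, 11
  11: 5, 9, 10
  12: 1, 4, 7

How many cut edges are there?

0

The edges on the cycle 8-0-2-4-8 are not bridges since each lies on that cycle.
Every edge lies on some cycle, so there are no bridges.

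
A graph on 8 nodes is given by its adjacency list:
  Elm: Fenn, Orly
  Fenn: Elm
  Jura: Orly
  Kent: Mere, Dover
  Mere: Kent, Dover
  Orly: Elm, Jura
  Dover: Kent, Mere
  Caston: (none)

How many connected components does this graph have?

Caston is isolated — a component by itself.
Starting from Kent we can reach Kent, Mere, Dover. That is one component of size 3.
Starting from Elm we can reach Elm, Fenn, Jura, Orly. That is one component of size 4.
Total: 3 components.

3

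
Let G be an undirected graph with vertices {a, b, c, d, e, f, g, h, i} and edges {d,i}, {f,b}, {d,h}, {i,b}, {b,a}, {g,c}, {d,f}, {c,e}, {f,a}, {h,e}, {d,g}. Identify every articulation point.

Removing d increases the component count from 1 to 2, so d is a cut vertex.
By contrast removing c leaves 1 component; it is not a cut vertex. No other vertex is a cut vertex either.

d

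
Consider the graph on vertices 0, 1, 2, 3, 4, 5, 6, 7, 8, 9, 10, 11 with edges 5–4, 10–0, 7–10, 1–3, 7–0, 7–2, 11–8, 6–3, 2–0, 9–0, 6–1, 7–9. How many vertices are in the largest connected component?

5

Starting from 8 we can reach 8, 11. That is one component of size 2.
Starting from 4 we can reach 4, 5. That is one component of size 2.
Starting from 1 we can reach 1, 3, 6. That is one component of size 3.
Starting from 0 we can reach 0, 2, 7, 9, 10. That is one component of size 5.
The largest has 5 vertices.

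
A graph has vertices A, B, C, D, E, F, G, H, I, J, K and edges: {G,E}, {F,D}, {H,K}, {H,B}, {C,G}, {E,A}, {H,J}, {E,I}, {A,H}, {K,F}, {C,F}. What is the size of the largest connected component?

Starting from A we can reach A, B, C, D, E, F, G, H, I, J, K. That is one component of size 11.
The largest has 11 vertices.

11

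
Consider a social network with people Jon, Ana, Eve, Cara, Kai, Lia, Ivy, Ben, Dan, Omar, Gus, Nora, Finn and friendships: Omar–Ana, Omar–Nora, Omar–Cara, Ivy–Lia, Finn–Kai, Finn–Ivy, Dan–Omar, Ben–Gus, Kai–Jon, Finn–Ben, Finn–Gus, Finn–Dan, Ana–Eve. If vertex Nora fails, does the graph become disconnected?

Deleting Nora leaves 1 component (was 1), so Nora is not a cut vertex.

No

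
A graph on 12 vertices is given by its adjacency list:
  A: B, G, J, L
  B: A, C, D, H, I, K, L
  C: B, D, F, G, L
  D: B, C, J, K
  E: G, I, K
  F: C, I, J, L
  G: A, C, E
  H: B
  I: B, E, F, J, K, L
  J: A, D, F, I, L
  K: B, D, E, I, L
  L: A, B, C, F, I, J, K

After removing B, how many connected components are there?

2

With B gone, the remaining components are: {H}; {A, C, D, E, F, G, I, J, K, L}.
That is 2 components.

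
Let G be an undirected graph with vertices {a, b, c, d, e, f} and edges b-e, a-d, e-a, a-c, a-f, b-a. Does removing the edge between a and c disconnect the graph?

Yes

Removing a-c leaves no path between a and c: the component count goes from 1 to 2. So it is a bridge.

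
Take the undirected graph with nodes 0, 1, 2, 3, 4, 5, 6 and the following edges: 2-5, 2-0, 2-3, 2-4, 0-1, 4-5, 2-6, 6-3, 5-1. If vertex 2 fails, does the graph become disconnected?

Deleting 2 raises the number of components from 1 to 2, so 2 is a cut vertex.

Yes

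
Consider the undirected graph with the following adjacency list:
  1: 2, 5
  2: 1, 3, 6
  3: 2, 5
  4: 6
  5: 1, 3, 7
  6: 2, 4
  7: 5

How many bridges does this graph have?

The edges on the cycle 3-5-1-2-3 are not bridges since each lies on that cycle.
But removing 6-4 disconnects 6 from 4; removing 5-7 disconnects 5 from 7; removing 2-6 disconnects 2 from 6 — these are bridges.
That makes 3 bridges.

3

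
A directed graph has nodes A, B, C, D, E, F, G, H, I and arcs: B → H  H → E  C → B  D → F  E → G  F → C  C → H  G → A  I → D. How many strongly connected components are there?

{C} is an SCC by itself.
{F} is an SCC by itself.
{E} is an SCC by itself.
{H} is an SCC by itself.
{I} is an SCC by itself.
(and 4 more singleton SCCs)
That gives 9 strongly connected components.

9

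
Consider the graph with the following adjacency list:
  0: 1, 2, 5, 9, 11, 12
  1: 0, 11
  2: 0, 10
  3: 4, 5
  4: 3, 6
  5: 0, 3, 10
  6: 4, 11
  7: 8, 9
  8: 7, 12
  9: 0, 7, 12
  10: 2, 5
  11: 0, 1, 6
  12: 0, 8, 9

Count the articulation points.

Removing 0 increases the component count from 1 to 2, so 0 is a cut vertex.
By contrast removing 10 leaves 1 component; it is not a cut vertex. No other vertex is a cut vertex either.

1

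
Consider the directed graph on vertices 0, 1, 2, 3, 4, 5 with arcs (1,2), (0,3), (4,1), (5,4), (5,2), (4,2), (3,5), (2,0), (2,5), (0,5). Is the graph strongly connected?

From 4 we can reach every vertex (0, 1, 2, 3, 4, 5), and every vertex can reach 4 (0, 1, 2, 3, 4, 5). So the whole graph is one strongly connected component.

Yes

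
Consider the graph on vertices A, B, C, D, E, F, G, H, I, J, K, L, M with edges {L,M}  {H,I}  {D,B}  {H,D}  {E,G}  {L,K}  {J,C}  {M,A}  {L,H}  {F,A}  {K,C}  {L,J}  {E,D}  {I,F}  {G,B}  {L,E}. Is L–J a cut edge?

After removing L–J, the path L-K-C-J still connects them, so the edge is not a bridge.

No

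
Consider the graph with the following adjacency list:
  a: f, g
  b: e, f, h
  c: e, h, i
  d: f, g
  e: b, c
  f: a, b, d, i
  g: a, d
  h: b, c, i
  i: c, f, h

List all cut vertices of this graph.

f

Removing f increases the component count from 1 to 2, so f is a cut vertex.
By contrast removing d leaves 1 component; it is not a cut vertex. No other vertex is a cut vertex either.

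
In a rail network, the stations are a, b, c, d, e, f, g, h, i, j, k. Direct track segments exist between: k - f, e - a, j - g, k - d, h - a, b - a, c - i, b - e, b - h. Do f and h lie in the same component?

The component containing f is {d, f, k}, and h is not in it.

No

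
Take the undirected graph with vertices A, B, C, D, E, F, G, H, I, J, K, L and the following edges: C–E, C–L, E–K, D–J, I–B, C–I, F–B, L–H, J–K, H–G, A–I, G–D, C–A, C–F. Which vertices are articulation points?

C

Removing C increases the component count from 1 to 2, so C is a cut vertex.
By contrast removing L leaves 1 component; it is not a cut vertex. No other vertex is a cut vertex either.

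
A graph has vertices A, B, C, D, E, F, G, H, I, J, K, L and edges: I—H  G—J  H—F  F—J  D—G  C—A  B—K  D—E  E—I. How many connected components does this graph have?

L is isolated — a component by itself.
Starting from B we can reach B, K. That is one component of size 2.
Starting from A we can reach A, C. That is one component of size 2.
Starting from D we can reach D, E, F, G, H, I, J. That is one component of size 7.
Total: 4 components.

4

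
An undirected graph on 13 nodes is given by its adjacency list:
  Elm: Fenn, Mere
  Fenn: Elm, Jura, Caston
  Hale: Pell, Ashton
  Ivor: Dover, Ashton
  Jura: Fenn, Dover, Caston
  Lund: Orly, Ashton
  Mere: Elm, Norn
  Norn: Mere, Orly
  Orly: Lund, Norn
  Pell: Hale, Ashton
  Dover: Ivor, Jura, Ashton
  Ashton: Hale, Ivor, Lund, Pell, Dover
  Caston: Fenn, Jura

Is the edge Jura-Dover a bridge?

After removing Jura-Dover, the path Jura-Fenn-Elm-Mere-Norn-Orly-Lund-Ashton-Dover still connects them, so the edge is not a bridge.

No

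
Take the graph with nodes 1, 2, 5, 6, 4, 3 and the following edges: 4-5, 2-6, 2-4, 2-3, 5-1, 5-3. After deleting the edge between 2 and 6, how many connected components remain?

2

Before removal there is 1 component.
2-6 is a bridge — removing it separates 2's side from 6's side.
After removal: 2 components.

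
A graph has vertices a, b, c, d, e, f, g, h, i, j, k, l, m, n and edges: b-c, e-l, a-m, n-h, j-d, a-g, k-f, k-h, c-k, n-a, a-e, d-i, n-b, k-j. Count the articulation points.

6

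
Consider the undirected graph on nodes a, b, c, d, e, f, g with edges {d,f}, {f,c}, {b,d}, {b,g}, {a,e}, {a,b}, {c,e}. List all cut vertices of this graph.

b

Removing b increases the component count from 1 to 2, so b is a cut vertex.
By contrast removing e leaves 1 component; it is not a cut vertex. No other vertex is a cut vertex either.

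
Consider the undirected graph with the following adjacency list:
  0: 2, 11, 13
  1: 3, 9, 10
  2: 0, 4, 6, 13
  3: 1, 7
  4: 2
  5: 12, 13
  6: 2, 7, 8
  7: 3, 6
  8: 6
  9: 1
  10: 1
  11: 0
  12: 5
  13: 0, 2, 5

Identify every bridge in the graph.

The edges on the cycle 13-2-0-13 are not bridges since each lies on that cycle.
But removing 1-10 disconnects 1 from 10; removing 2-4 disconnects 2 from 4; removing 13-5 disconnects 13 from 5; removing 1-9 disconnects 1 from 9 — these are bridges.
In total 11 edges are bridges.

0-11, 1-10, 1-3, 1-9, 12-5, 13-5, 2-4, 2-6, 3-7, 6-7, 6-8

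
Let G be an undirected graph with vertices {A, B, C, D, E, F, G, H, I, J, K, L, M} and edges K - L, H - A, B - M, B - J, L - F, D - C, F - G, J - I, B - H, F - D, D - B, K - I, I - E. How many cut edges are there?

6

The edges on the cycle K-L-F-D-B-J-I-K are not bridges since each lies on that cycle.
But removing H - A disconnects H from A; removing D - C disconnects D from C; removing E - I disconnects E from I; removing F - G disconnects F from G — these are bridges.
In total 6 edges are bridges.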